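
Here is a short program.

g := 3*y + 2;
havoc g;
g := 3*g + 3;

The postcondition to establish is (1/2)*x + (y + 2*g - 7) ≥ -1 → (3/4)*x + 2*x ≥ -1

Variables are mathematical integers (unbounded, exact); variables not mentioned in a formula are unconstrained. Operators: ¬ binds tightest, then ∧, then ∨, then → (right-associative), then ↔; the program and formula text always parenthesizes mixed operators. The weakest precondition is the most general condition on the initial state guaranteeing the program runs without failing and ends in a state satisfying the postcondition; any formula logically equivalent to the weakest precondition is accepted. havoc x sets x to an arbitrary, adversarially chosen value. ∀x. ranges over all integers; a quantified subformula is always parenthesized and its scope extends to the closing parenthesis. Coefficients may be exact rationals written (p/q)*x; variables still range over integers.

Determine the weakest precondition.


Working backward. After the program, the postcondition (1/2)*x + (y + 2*g - 7) ≥ -1 → (3/4)*x + 2*x ≥ -1 must hold; in canonical form it is 2*g + (1/2)*x + y ≥ 6 → (11/4)*x ≥ -1.
Before g := 3*g + 3: 6*g + (1/2)*x + y ≥ 0 → (11/4)*x ≥ -1
Before havoc g: ∀g_1. (6*g_1 + (1/2)*x + y ≥ 0 → (11/4)*x ≥ -1)
Before g := 3*y + 2: ∀g_1. (6*g_1 + (1/2)*x + y ≥ 0 → (11/4)*x ≥ -1)
Answer: WP = ∀g_1. (6*g_1 + (1/2)*x + y ≥ 0 → (11/4)*x ≥ -1)


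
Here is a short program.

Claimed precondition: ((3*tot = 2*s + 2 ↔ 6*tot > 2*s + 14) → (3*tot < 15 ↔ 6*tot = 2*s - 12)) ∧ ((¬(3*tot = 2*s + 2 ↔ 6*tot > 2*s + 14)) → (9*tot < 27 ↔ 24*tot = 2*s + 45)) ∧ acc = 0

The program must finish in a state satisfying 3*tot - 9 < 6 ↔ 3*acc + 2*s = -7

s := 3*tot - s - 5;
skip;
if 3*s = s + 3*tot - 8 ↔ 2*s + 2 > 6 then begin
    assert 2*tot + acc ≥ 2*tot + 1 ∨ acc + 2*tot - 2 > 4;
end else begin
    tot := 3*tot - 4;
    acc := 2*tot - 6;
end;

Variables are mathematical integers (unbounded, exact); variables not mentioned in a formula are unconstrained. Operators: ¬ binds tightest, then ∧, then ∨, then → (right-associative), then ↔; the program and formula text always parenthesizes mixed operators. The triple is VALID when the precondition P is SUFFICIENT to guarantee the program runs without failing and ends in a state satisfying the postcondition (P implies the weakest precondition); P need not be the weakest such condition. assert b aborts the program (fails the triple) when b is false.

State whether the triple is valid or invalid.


Working backward. After the program, the postcondition 3*tot - 9 < 6 ↔ 3*acc + 2*s = -7 must hold; in canonical form it is 3*tot < 15 ↔ 3*acc + 2*s = -7.
Then branch requires (acc ≥ 1 ∨ acc + 2*tot > 6) ∧ (3*tot < 15 ↔ 3*acc + 2*s = -7); else branch requires 9*tot < 27 ↔ 2*s + 18*tot = 35.
Before the if: ((2*s = 3*tot - 8 ↔ 2*s > 4) → ((acc ≥ 1 ∨ acc + 2*tot > 6) ∧ (3*tot < 15 ↔ 3*acc + 2*s = -7))) ∧ ((¬(2*s = 3*tot - 8 ↔ 2*s > 4)) → (9*tot < 27 ↔ 2*s + 18*tot = 35))
Before skip: ((2*s = 3*tot - 8 ↔ 2*s > 4) → ((acc ≥ 1 ∨ acc + 2*tot > 6) ∧ (3*tot < 15 ↔ 3*acc + 2*s = -7))) ∧ ((¬(2*s = 3*tot - 8 ↔ 2*s > 4)) → (9*tot < 27 ↔ 2*s + 18*tot = 35))
Before s := 3*tot - s - 5: ((3*tot = 2*s + 2 ↔ 6*tot > 2*s + 14) → ((acc ≥ 1 ∨ acc + 2*tot > 6) ∧ (3*tot < 15 ↔ 3*acc + 6*tot = 2*s + 3))) ∧ ((¬(3*tot = 2*s + 2 ↔ 6*tot > 2*s + 14)) → (9*tot < 27 ↔ 24*tot = 2*s + 45))
The weakest precondition is ((3*tot = 2*s + 2 ↔ 6*tot > 2*s + 14) → ((acc ≥ 1 ∨ acc + 2*tot > 6) ∧ (3*tot < 15 ↔ 3*acc + 6*tot = 2*s + 3))) ∧ ((¬(3*tot = 2*s + 2 ↔ 6*tot > 2*s + 14)) → (9*tot < 27 ↔ 24*tot = 2*s + 45)).
Check whether ((3*tot = 2*s + 2 ↔ 6*tot > 2*s + 14) → (3*tot < 15 ↔ 6*tot = 2*s - 12)) ∧ ((¬(3*tot = 2*s + 2 ↔ 6*tot > 2*s + 14)) → (9*tot < 27 ↔ 24*tot = 2*s + 45)) ∧ acc = 0 implies it.
Countermodel: at the initial state acc = 0, s = 18, tot = 4, the precondition holds but the weakest precondition fails.
Answer: invalid


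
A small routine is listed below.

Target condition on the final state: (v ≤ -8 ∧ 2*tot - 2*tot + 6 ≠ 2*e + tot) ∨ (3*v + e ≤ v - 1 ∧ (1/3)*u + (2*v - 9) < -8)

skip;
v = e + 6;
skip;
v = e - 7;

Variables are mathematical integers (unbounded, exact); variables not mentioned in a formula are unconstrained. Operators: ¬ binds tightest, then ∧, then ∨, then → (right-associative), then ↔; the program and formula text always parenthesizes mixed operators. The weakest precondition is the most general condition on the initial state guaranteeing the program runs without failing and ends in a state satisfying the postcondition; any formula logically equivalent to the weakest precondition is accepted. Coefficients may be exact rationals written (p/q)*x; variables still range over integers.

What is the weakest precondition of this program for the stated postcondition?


Working backward. After the program, the postcondition (v ≤ -8 ∧ 2*tot - 2*tot + 6 ≠ 2*e + tot) ∨ (3*v + e ≤ v - 1 ∧ (1/3)*u + (2*v - 9) < -8) must hold; in canonical form it is (v ≤ -8 ∧ 2*e + tot ≠ 6) ∨ (e + 2*v ≤ -1 ∧ (1/3)*u + 2*v < 1).
Before v := e - 7: (e ≤ -1 ∧ 2*e + tot ≠ 6) ∨ (3*e ≤ 13 ∧ 2*e + (1/3)*u < 15)
Before skip: (e ≤ -1 ∧ 2*e + tot ≠ 6) ∨ (3*e ≤ 13 ∧ 2*e + (1/3)*u < 15)
Before v := e + 6: (e ≤ -1 ∧ 2*e + tot ≠ 6) ∨ (3*e ≤ 13 ∧ 2*e + (1/3)*u < 15)
Before skip: (e ≤ -1 ∧ 2*e + tot ≠ 6) ∨ (3*e ≤ 13 ∧ 2*e + (1/3)*u < 15)
Answer: WP = (e ≤ -1 ∧ 2*e + tot ≠ 6) ∨ (3*e ≤ 13 ∧ 2*e + (1/3)*u < 15)


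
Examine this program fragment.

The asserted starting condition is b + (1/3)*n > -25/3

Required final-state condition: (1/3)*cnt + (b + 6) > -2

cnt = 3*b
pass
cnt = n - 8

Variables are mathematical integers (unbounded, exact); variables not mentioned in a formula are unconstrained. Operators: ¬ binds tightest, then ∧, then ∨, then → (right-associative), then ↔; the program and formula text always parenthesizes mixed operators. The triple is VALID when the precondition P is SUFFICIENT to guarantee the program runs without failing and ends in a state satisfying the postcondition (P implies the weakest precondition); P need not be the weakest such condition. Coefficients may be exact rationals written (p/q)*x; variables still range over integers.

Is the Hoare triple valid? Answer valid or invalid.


Working backward. After the program, the postcondition (1/3)*cnt + (b + 6) > -2 must hold; in canonical form it is b + (1/3)*cnt > -8.
Before cnt := n - 8: b + (1/3)*n > -16/3
Before skip: b + (1/3)*n > -16/3
Before cnt := 3*b: b + (1/3)*n > -16/3
The weakest precondition is b + (1/3)*n > -16/3.
Check whether b + (1/3)*n > -25/3 implies it.
Countermodel: at the initial state b = -6, n = 2, the precondition holds but the weakest precondition fails.
Answer: invalid


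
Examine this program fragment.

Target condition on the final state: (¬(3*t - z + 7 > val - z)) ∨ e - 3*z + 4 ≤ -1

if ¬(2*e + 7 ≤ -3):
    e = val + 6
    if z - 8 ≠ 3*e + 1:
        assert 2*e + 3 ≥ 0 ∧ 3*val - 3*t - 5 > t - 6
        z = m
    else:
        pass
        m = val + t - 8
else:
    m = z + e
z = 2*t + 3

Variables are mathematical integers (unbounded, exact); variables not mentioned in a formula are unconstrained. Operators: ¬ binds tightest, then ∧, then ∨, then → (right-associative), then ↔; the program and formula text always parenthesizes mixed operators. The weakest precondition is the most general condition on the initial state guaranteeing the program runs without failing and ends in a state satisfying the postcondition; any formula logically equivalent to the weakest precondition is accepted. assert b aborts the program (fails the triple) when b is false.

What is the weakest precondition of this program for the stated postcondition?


Working backward. After the program, the postcondition (¬(3*t - z + 7 > val - z)) ∨ e - 3*z + 4 ≤ -1 must hold; in canonical form it is (¬(3*t > val - 7)) ∨ e ≤ 3*z - 5.
Before z := 2*t + 3: (¬(3*t > val - 7)) ∨ e ≤ 6*t + 4
Then branch requires (z ≠ 3*val + 27 → (2*val ≥ -15 ∧ 3*val > 4*t - 1 ∧ ((¬(3*t > val - 7)) ∨ val ≤ 6*t - 2))) ∧ ((¬(z ≠ 3*val + 27)) → ((¬(3*t > val - 7)) ∨ val ≤ 6*t - 2)); else branch requires (¬(3*t > val - 7)) ∨ e ≤ 6*t + 4.
Before the if: ((¬(2*e ≤ -10)) → ((z ≠ 3*val + 27 → (2*val ≥ -15 ∧ 3*val > 4*t - 1 ∧ ((¬(3*t > val - 7)) ∨ val ≤ 6*t - 2))) ∧ ((¬(z ≠ 3*val + 27)) → ((¬(3*t > val - 7)) ∨ val ≤ 6*t - 2)))) ∧ (2*e ≤ -10 → ((¬(3*t > val - 7)) ∨ e ≤ 6*t + 4))
Answer: WP = ((¬(2*e ≤ -10)) → ((z ≠ 3*val + 27 → (2*val ≥ -15 ∧ 3*val > 4*t - 1 ∧ ((¬(3*t > val - 7)) ∨ val ≤ 6*t - 2))) ∧ ((¬(z ≠ 3*val + 27)) → ((¬(3*t > val - 7)) ∨ val ≤ 6*t - 2)))) ∧ (2*e ≤ -10 → ((¬(3*t > val - 7)) ∨ e ≤ 6*t + 4))


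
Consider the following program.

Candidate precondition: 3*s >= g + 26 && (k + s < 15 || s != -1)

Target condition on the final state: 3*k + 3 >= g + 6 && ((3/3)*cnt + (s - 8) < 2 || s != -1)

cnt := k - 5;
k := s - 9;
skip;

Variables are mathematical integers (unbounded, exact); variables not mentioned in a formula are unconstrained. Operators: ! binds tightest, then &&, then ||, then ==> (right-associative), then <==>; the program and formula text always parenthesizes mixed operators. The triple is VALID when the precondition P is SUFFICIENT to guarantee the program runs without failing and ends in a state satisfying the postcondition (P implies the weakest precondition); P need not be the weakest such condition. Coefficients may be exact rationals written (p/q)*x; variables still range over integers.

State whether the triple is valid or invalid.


Working backward. After the program, the postcondition 3*k + 3 >= g + 6 && ((3/3)*cnt + (s - 8) < 2 || s != -1) must hold; in canonical form it is 3*k >= g + 3 && (cnt + s < 10 || s != -1).
Before skip: 3*k >= g + 3 && (cnt + s < 10 || s != -1)
Before k := s - 9: 3*s >= g + 30 && (cnt + s < 10 || s != -1)
Before cnt := k - 5: 3*s >= g + 30 && (k + s < 15 || s != -1)
The weakest precondition is 3*s >= g + 30 && (k + s < 15 || s != -1).
Check whether 3*s >= g + 26 && (k + s < 15 || s != -1) implies it.
Countermodel: at the initial state g = -32, k = 16, s = -2, the precondition holds but the weakest precondition fails.
Answer: invalid


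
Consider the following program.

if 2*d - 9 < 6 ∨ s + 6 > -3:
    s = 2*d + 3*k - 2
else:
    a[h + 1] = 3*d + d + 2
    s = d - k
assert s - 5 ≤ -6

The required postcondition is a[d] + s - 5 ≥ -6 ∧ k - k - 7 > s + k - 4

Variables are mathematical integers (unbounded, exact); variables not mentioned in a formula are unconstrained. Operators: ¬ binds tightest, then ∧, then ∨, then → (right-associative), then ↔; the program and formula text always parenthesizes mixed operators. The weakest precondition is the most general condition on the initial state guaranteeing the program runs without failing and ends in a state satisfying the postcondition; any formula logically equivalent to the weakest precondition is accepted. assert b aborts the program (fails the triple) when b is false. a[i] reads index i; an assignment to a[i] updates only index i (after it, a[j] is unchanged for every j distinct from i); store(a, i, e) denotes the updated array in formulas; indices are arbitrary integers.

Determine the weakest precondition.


Working backward. After the program, the postcondition a[d] + s - 5 ≥ -6 ∧ k - k - 7 > s + k - 4 must hold; in canonical form it is a[d] + s ≥ -1 ∧ k + s < -3.
Before assert s - 5 ≤ -6: s ≤ -1 ∧ a[d] + s ≥ -1 ∧ k + s < -3
Then branch requires 2*d + 3*k ≤ 1 ∧ a[d] + 2*d + 3*k ≥ 1 ∧ 2*d + 4*k < -1; else branch requires d ≤ k - 1 ∧ store(a, h + 1, 4*d + 2)[d] + d ≥ k - 1 ∧ d < -3.
Before the if: ((2*d < 15 ∨ s > -9) → (2*d + 3*k ≤ 1 ∧ a[d] + 2*d + 3*k ≥ 1 ∧ 2*d + 4*k < -1)) ∧ ((¬(2*d < 15 ∨ s > -9)) → (d ≤ k - 1 ∧ store(a, h + 1, 4*d + 2)[d] + d ≥ k - 1 ∧ d < -3))
Answer: WP = ((2*d < 15 ∨ s > -9) → (2*d + 3*k ≤ 1 ∧ a[d] + 2*d + 3*k ≥ 1 ∧ 2*d + 4*k < -1)) ∧ ((¬(2*d < 15 ∨ s > -9)) → (d ≤ k - 1 ∧ store(a, h + 1, 4*d + 2)[d] + d ≥ k - 1 ∧ d < -3))


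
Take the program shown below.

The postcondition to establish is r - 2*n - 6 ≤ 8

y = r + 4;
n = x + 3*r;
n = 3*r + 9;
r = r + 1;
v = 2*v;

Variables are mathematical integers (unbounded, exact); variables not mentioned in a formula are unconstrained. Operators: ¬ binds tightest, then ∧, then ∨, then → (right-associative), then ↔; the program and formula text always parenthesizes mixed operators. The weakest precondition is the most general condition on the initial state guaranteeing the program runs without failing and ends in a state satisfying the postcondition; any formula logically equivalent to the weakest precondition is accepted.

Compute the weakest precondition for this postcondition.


Working backward. After the program, the postcondition r - 2*n - 6 ≤ 8 must hold; in canonical form it is r ≤ 2*n + 14.
Before v := 2*v: r ≤ 2*n + 14
Before r := r + 1: r ≤ 2*n + 13
Before n := 3*r + 9: 5*r ≥ -31
Before n := x + 3*r: 5*r ≥ -31
Before y := r + 4: 5*r ≥ -31
Answer: WP = 5*r ≥ -31


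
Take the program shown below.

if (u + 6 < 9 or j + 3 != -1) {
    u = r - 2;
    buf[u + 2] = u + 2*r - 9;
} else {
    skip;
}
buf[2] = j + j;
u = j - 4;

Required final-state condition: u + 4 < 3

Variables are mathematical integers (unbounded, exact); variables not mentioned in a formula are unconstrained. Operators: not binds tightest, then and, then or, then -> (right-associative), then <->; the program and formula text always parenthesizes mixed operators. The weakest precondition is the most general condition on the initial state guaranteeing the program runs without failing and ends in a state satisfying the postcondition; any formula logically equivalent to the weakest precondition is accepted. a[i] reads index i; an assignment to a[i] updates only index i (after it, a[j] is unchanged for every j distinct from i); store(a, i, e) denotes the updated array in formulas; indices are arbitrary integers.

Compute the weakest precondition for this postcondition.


Working backward. After the program, the postcondition u + 4 < 3 must hold; in canonical form it is u < -1.
Before u := j - 4: j < 3
Before buf[2] := j + j: j < 3
Then branch requires j < 3; else branch requires j < 3.
Before the if: ((u < 3 or j != -4) -> j < 3) and ((not (u < 3 or j != -4)) -> j < 3)
Answer: WP = ((u < 3 or j != -4) -> j < 3) and ((not (u < 3 or j != -4)) -> j < 3)


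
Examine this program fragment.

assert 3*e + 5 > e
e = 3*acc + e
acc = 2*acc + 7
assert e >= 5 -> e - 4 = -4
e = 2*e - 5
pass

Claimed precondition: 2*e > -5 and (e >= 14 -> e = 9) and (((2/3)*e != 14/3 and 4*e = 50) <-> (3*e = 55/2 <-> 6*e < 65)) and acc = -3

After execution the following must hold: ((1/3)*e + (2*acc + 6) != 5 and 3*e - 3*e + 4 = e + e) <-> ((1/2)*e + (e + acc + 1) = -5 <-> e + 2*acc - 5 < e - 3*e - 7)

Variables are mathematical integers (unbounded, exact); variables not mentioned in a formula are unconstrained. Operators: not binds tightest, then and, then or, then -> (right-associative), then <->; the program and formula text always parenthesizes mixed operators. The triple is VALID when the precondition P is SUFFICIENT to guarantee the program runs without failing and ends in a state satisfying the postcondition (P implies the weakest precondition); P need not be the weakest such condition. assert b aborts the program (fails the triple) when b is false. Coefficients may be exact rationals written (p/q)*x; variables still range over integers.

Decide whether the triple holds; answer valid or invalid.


Working backward. After the program, the postcondition ((1/3)*e + (2*acc + 6) != 5 and 3*e - 3*e + 4 = e + e) <-> ((1/2)*e + (e + acc + 1) = -5 <-> e + 2*acc - 5 < e - 3*e - 7) must hold; in canonical form it is (2*acc + (1/3)*e != -1 and 2*e = 4) <-> (acc + (3/2)*e = -6 <-> 2*acc + 3*e < -2).
Before skip: (2*acc + (1/3)*e != -1 and 2*e = 4) <-> (acc + (3/2)*e = -6 <-> 2*acc + 3*e < -2)
Before e := 2*e - 5: (2*acc + (2/3)*e != 2/3 and 4*e = 14) <-> (acc + 3*e = 3/2 <-> 2*acc + 6*e < 13)
Before assert e >= 5 -> e - 4 = -4: (e >= 5 -> e = 0) and ((2*acc + (2/3)*e != 2/3 and 4*e = 14) <-> (acc + 3*e = 3/2 <-> 2*acc + 6*e < 13))
Before acc := 2*acc + 7: (e >= 5 -> e = 0) and ((4*acc + (2/3)*e != -40/3 and 4*e = 14) <-> (2*acc + 3*e = -11/2 <-> 4*acc + 6*e < -1))
Before e := 3*acc + e: (3*acc + e >= 5 -> 3*acc + e = 0) and ((6*acc + (2/3)*e != -40/3 and 12*acc + 4*e = 14) <-> (11*acc + 3*e = -11/2 <-> 22*acc + 6*e < -1))
Before assert 3*e + 5 > e: 2*e > -5 and (3*acc + e >= 5 -> 3*acc + e = 0) and ((6*acc + (2/3)*e != -40/3 and 12*acc + 4*e = 14) <-> (11*acc + 3*e = -11/2 <-> 22*acc + 6*e < -1))
The weakest precondition is 2*e > -5 and (3*acc + e >= 5 -> 3*acc + e = 0) and ((6*acc + (2/3)*e != -40/3 and 12*acc + 4*e = 14) <-> (11*acc + 3*e = -11/2 <-> 22*acc + 6*e < -1)).
Check whether 2*e > -5 and (e >= 14 -> e = 9) and (((2/3)*e != 14/3 and 4*e = 50) <-> (3*e = 55/2 <-> 6*e < 65)) and acc = -3 implies it.
Every state satisfying the precondition satisfies the weakest precondition: the implication holds.
Answer: valid


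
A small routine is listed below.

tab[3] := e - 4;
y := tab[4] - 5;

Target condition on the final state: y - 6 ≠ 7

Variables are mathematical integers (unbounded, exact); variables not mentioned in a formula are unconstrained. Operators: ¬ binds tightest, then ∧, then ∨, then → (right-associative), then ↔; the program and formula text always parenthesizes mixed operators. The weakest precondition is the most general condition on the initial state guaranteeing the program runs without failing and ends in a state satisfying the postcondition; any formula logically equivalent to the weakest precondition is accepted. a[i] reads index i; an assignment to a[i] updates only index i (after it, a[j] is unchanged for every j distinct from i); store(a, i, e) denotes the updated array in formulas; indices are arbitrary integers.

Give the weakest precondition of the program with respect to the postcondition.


Working backward. After the program, the postcondition y - 6 ≠ 7 must hold; in canonical form it is y ≠ 13.
Before y := tab[4] - 5: tab[4] ≠ 18
Before tab[3] := e - 4: tab[4] ≠ 18
Answer: WP = tab[4] ≠ 18


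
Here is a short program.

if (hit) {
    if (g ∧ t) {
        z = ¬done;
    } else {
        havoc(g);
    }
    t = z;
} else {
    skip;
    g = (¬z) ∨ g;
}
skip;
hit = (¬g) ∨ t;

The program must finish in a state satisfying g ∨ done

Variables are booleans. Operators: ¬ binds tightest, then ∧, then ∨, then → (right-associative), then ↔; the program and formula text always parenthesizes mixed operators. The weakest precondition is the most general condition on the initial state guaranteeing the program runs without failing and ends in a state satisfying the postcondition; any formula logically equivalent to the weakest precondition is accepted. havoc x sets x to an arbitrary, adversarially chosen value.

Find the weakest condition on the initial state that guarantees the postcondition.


Working backward. After the program, g ∨ done must hold.
Before hit := (¬g) ∨ t: g ∨ done
Before skip: g ∨ done
Then branch requires ((g ∧ t) → (g ∨ done)) ∧ ((¬(g ∧ t)) → done); else branch requires (¬z) ∨ g ∨ done.
Before the if: (hit → (((g ∧ t) → (g ∨ done)) ∧ ((¬(g ∧ t)) → done))) ∧ ((¬hit) → ((¬z) ∨ g ∨ done))
Answer: WP = (hit → (((g ∧ t) → (g ∨ done)) ∧ ((¬(g ∧ t)) → done))) ∧ ((¬hit) → ((¬z) ∨ g ∨ done))


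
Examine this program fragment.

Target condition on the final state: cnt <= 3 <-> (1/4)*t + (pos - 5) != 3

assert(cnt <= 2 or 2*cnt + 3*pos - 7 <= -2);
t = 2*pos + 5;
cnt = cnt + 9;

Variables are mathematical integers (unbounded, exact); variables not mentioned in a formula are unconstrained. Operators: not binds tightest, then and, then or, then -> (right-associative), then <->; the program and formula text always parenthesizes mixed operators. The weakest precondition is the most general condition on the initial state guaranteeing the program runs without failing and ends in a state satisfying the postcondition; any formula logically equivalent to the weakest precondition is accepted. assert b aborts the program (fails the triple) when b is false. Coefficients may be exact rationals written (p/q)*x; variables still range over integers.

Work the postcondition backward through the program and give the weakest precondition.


Working backward. After the program, the postcondition cnt <= 3 <-> (1/4)*t + (pos - 5) != 3 must hold; in canonical form it is cnt <= 3 <-> pos + (1/4)*t != 8.
Before cnt := cnt + 9: cnt <= -6 <-> pos + (1/4)*t != 8
Before t := 2*pos + 5: cnt <= -6 <-> (3/2)*pos != 27/4
Before assert cnt <= 2 or 2*cnt + 3*pos - 7 <= -2: (cnt <= 2 or 2*cnt + 3*pos <= 5) and (cnt <= -6 <-> (3/2)*pos != 27/4)
Answer: WP = (cnt <= 2 or 2*cnt + 3*pos <= 5) and (cnt <= -6 <-> (3/2)*pos != 27/4)


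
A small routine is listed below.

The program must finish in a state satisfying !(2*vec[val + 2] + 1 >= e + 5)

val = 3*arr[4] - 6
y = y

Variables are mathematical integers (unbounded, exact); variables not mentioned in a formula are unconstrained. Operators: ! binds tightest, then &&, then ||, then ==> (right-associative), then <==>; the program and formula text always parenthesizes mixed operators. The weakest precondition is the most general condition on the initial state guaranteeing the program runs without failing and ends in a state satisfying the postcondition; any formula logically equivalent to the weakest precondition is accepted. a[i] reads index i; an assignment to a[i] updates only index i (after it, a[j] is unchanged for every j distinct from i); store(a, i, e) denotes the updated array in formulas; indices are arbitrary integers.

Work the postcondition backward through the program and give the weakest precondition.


Working backward. After the program, the postcondition !(2*vec[val + 2] + 1 >= e + 5) must hold; in canonical form it is !(2*vec[val + 2] >= e + 4).
Before y := y: !(2*vec[val + 2] >= e + 4)
Before val := 3*arr[4] - 6: !(2*vec[3*arr[4] - 4] >= e + 4)
Answer: WP = !(2*vec[3*arr[4] - 4] >= e + 4)


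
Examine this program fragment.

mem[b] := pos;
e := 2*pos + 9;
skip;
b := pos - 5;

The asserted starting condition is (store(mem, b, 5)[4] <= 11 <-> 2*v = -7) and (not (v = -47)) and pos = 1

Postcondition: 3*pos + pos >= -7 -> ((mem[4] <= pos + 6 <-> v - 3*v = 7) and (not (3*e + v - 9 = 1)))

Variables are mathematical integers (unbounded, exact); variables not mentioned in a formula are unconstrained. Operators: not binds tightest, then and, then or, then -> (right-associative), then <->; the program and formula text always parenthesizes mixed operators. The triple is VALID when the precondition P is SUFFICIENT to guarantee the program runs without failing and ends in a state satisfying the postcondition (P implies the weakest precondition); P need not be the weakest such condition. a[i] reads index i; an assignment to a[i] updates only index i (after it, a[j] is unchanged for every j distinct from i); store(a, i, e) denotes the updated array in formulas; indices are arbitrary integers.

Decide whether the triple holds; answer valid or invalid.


Working backward. After the program, the postcondition 3*pos + pos >= -7 -> ((mem[4] <= pos + 6 <-> v - 3*v = 7) and (not (3*e + v - 9 = 1))) must hold; in canonical form it is 4*pos >= -7 -> ((mem[4] <= pos + 6 <-> 2*v = -7) and (not (3*e + v = 10))).
Before b := pos - 5: 4*pos >= -7 -> ((mem[4] <= pos + 6 <-> 2*v = -7) and (not (3*e + v = 10)))
Before skip: 4*pos >= -7 -> ((mem[4] <= pos + 6 <-> 2*v = -7) and (not (3*e + v = 10)))
Before e := 2*pos + 9: 4*pos >= -7 -> ((mem[4] <= pos + 6 <-> 2*v = -7) and (not (6*pos + v = -17)))
Before mem[b] := pos: 4*pos >= -7 -> ((store(mem, b, pos)[4] <= pos + 6 <-> 2*v = -7) and (not (6*pos + v = -17)))
The weakest precondition is 4*pos >= -7 -> ((store(mem, b, pos)[4] <= pos + 6 <-> 2*v = -7) and (not (6*pos + v = -17))).
Check whether (store(mem, b, 5)[4] <= 11 <-> 2*v = -7) and (not (v = -47)) and pos = 1 implies it.
Countermodel: at the initial state b = 3, mem = {[3] = 2, [4] = 12, elsewhere 2}, pos = 1, v = -23, the precondition holds but the weakest precondition fails.
Answer: invalid


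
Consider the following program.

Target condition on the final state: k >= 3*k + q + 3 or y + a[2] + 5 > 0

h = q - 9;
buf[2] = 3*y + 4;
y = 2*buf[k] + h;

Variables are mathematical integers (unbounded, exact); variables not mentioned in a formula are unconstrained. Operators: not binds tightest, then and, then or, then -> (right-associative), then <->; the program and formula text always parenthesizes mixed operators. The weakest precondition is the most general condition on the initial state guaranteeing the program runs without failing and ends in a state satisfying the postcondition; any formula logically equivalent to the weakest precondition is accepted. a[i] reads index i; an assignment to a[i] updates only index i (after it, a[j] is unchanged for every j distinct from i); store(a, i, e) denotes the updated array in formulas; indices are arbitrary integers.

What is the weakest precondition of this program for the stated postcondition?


Working backward. After the program, the postcondition k >= 3*k + q + 3 or y + a[2] + 5 > 0 must hold; in canonical form it is 2*k + q <= -3 or a[2] + y > -5.
Before y := 2*buf[k] + h: 2*k + q <= -3 or a[2] + 2*buf[k] + h > -5
Before buf[2] := 3*y + 4: 2*k + q <= -3 or a[2] + 2*store(buf, 2, 3*y + 4)[k] + h > -5
Before h := q - 9: 2*k + q <= -3 or a[2] + 2*store(buf, 2, 3*y + 4)[k] + q > 4
Answer: WP = 2*k + q <= -3 or a[2] + 2*store(buf, 2, 3*y + 4)[k] + q > 4


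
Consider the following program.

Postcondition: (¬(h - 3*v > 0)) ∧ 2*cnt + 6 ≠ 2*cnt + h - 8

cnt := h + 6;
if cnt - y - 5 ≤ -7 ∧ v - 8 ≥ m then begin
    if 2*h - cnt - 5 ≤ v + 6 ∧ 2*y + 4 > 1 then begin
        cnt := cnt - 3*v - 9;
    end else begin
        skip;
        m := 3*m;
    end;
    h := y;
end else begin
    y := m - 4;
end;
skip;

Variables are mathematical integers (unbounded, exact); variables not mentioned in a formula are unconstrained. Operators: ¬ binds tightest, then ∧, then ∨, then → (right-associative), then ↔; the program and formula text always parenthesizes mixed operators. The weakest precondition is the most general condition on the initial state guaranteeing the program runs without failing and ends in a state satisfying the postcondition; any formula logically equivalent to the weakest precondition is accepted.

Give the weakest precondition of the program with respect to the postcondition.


Working backward. After the program, the postcondition (¬(h - 3*v > 0)) ∧ 2*cnt + 6 ≠ 2*cnt + h - 8 must hold; in canonical form it is (¬(h > 3*v)) ∧ h ≠ 14.
Before skip: (¬(h > 3*v)) ∧ h ≠ 14
Then branch requires ((2*h ≤ cnt + v + 11 ∧ 2*y > -3) → ((¬(y > 3*v)) ∧ y ≠ 14)) ∧ ((¬(2*h ≤ cnt + v + 11 ∧ 2*y > -3)) → ((¬(y > 3*v)) ∧ y ≠ 14)); else branch requires (¬(h > 3*v)) ∧ h ≠ 14.
Before the if: ((cnt ≤ y - 2 ∧ v ≥ m + 8) → (((2*h ≤ cnt + v + 11 ∧ 2*y > -3) → ((¬(y > 3*v)) ∧ y ≠ 14)) ∧ ((¬(2*h ≤ cnt + v + 11 ∧ 2*y > -3)) → ((¬(y > 3*v)) ∧ y ≠ 14)))) ∧ ((¬(cnt ≤ y - 2 ∧ v ≥ m + 8)) → ((¬(h > 3*v)) ∧ h ≠ 14))
Before cnt := h + 6: ((h ≤ y - 8 ∧ v ≥ m + 8) → (((h ≤ v + 17 ∧ 2*y > -3) → ((¬(y > 3*v)) ∧ y ≠ 14)) ∧ ((¬(h ≤ v + 17 ∧ 2*y > -3)) → ((¬(y > 3*v)) ∧ y ≠ 14)))) ∧ ((¬(h ≤ y - 8 ∧ v ≥ m + 8)) → ((¬(h > 3*v)) ∧ h ≠ 14))
Answer: WP = ((h ≤ y - 8 ∧ v ≥ m + 8) → (((h ≤ v + 17 ∧ 2*y > -3) → ((¬(y > 3*v)) ∧ y ≠ 14)) ∧ ((¬(h ≤ v + 17 ∧ 2*y > -3)) → ((¬(y > 3*v)) ∧ y ≠ 14)))) ∧ ((¬(h ≤ y - 8 ∧ v ≥ m + 8)) → ((¬(h > 3*v)) ∧ h ≠ 14))


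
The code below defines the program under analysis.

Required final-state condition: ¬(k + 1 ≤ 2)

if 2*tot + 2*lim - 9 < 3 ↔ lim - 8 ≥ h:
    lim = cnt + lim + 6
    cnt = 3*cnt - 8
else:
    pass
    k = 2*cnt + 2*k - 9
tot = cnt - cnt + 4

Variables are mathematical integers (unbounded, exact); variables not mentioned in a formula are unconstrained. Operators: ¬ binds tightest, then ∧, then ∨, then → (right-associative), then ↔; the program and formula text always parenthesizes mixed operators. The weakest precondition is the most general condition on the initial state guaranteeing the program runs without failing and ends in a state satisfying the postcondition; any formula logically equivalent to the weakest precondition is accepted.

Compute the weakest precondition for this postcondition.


Working backward. After the program, the postcondition ¬(k + 1 ≤ 2) must hold; in canonical form it is ¬(k ≤ 1).
Before tot := cnt - cnt + 4: ¬(k ≤ 1)
Then branch requires ¬(k ≤ 1); else branch requires ¬(2*cnt + 2*k ≤ 10).
Before the if: ((2*lim + 2*tot < 12 ↔ lim ≥ h + 8) → (¬(k ≤ 1))) ∧ ((¬(2*lim + 2*tot < 12 ↔ lim ≥ h + 8)) → (¬(2*cnt + 2*k ≤ 10)))
Answer: WP = ((2*lim + 2*tot < 12 ↔ lim ≥ h + 8) → (¬(k ≤ 1))) ∧ ((¬(2*lim + 2*tot < 12 ↔ lim ≥ h + 8)) → (¬(2*cnt + 2*k ≤ 10)))


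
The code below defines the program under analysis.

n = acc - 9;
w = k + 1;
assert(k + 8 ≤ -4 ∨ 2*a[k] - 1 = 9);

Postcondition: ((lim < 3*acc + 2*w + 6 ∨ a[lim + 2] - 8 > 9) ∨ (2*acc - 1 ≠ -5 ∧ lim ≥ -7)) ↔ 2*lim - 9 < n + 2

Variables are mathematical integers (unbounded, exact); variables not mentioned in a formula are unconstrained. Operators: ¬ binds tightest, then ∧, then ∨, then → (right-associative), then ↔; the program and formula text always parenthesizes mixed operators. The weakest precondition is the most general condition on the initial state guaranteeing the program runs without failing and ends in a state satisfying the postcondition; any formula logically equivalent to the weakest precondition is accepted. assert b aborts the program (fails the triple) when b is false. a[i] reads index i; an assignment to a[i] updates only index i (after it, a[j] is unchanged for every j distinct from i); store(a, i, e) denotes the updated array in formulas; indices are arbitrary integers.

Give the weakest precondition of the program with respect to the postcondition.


Working backward. After the program, the postcondition ((lim < 3*acc + 2*w + 6 ∨ a[lim + 2] - 8 > 9) ∨ (2*acc - 1 ≠ -5 ∧ lim ≥ -7)) ↔ 2*lim - 9 < n + 2 must hold; in canonical form it is (lim < 3*acc + 2*w + 6 ∨ a[lim + 2] > 17 ∨ (2*acc ≠ -4 ∧ lim ≥ -7)) ↔ 2*lim < n + 11.
Before assert k + 8 ≤ -4 ∨ 2*a[k] - 1 = 9: (k ≤ -12 ∨ 2*a[k] = 10) ∧ ((lim < 3*acc + 2*w + 6 ∨ a[lim + 2] > 17 ∨ (2*acc ≠ -4 ∧ lim ≥ -7)) ↔ 2*lim < n + 11)
Before w := k + 1: (k ≤ -12 ∨ 2*a[k] = 10) ∧ ((lim < 3*acc + 2*k + 8 ∨ a[lim + 2] > 17 ∨ (2*acc ≠ -4 ∧ lim ≥ -7)) ↔ 2*lim < n + 11)
Before n := acc - 9: (k ≤ -12 ∨ 2*a[k] = 10) ∧ ((lim < 3*acc + 2*k + 8 ∨ a[lim + 2] > 17 ∨ (2*acc ≠ -4 ∧ lim ≥ -7)) ↔ 2*lim < acc + 2)
Answer: WP = (k ≤ -12 ∨ 2*a[k] = 10) ∧ ((lim < 3*acc + 2*k + 8 ∨ a[lim + 2] > 17 ∨ (2*acc ≠ -4 ∧ lim ≥ -7)) ↔ 2*lim < acc + 2)


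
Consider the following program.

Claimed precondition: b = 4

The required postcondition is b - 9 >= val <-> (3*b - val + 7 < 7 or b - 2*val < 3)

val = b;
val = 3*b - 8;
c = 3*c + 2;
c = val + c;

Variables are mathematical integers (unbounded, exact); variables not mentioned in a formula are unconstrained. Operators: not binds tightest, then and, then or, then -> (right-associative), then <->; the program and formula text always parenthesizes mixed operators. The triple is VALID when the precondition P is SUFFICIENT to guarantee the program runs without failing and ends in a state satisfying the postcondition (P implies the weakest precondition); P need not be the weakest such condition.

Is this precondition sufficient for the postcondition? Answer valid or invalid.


Working backward. After the program, the postcondition b - 9 >= val <-> (3*b - val + 7 < 7 or b - 2*val < 3) must hold; in canonical form it is b >= val + 9 <-> (3*b < val or b < 2*val + 3).
Before c := val + c: b >= val + 9 <-> (3*b < val or b < 2*val + 3)
Before c := 3*c + 2: b >= val + 9 <-> (3*b < val or b < 2*val + 3)
Before val := 3*b - 8: 2*b <= -1 <-> 5*b > 13
Before val := b: 2*b <= -1 <-> 5*b > 13
The weakest precondition is 2*b <= -1 <-> 5*b > 13.
Check whether b = 4 implies it.
Countermodel: at the initial state b = 4, the precondition holds but the weakest precondition fails.
Answer: invalid


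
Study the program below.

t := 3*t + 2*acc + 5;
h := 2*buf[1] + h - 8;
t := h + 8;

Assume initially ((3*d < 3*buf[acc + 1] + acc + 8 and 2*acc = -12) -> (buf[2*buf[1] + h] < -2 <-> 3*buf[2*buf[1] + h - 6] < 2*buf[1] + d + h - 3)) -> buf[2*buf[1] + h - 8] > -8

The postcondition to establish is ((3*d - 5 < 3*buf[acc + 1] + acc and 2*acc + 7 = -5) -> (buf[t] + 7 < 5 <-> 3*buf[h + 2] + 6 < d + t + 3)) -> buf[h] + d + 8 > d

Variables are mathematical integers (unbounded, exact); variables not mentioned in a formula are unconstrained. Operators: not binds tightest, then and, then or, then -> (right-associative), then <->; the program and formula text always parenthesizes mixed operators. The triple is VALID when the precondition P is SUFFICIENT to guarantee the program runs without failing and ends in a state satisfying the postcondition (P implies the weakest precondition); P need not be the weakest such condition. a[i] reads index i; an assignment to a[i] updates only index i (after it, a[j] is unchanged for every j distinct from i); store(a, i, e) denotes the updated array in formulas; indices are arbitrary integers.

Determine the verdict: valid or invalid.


Working backward. After the program, the postcondition ((3*d - 5 < 3*buf[acc + 1] + acc and 2*acc + 7 = -5) -> (buf[t] + 7 < 5 <-> 3*buf[h + 2] + 6 < d + t + 3)) -> buf[h] + d + 8 > d must hold; in canonical form it is ((3*d < 3*buf[acc + 1] + acc + 5 and 2*acc = -12) -> (buf[t] < -2 <-> 3*buf[h + 2] < d + t - 3)) -> buf[h] > -8.
Before t := h + 8: ((3*d < 3*buf[acc + 1] + acc + 5 and 2*acc = -12) -> (buf[h + 8] < -2 <-> 3*buf[h + 2] < d + h + 5)) -> buf[h] > -8
Before h := 2*buf[1] + h - 8: ((3*d < 3*buf[acc + 1] + acc + 5 and 2*acc = -12) -> (buf[2*buf[1] + h] < -2 <-> 3*buf[2*buf[1] + h - 6] < 2*buf[1] + d + h - 3)) -> buf[2*buf[1] + h - 8] > -8
Before t := 3*t + 2*acc + 5: ((3*d < 3*buf[acc + 1] + acc + 5 and 2*acc = -12) -> (buf[2*buf[1] + h] < -2 <-> 3*buf[2*buf[1] + h - 6] < 2*buf[1] + d + h - 3)) -> buf[2*buf[1] + h - 8] > -8
The weakest precondition is ((3*d < 3*buf[acc + 1] + acc + 5 and 2*acc = -12) -> (buf[2*buf[1] + h] < -2 <-> 3*buf[2*buf[1] + h - 6] < 2*buf[1] + d + h - 3)) -> buf[2*buf[1] + h - 8] > -8.
Check whether ((3*d < 3*buf[acc + 1] + acc + 8 and 2*acc = -12) -> (buf[2*buf[1] + h] < -2 <-> 3*buf[2*buf[1] + h - 6] < 2*buf[1] + d + h - 3)) -> buf[2*buf[1] + h - 8] > -8 implies it.
Countermodel: at the initial state acc = -6, buf = {[-5] = 0, [1] = 46565, [93122] = -8, [93124] = 31042, [93130] = 7040, elsewhere 31042}, d = 0, h = 0, the precondition holds but the weakest precondition fails.
Answer: invalid


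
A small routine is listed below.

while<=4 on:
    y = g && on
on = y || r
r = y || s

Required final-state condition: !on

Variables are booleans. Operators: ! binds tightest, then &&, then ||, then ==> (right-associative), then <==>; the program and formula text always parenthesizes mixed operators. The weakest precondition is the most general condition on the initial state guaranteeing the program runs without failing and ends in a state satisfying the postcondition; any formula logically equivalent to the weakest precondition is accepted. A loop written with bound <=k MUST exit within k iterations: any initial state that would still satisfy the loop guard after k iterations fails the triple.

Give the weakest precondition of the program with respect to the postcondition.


Working backward. After the program, !on must hold.
Before r := y || s: !on
Before on := y || r: !(y || r)
Before the loop (bound <=4), unroll the exhaustion recursion (WP_0 = exit-now case; WP_j = one more guarded iteration, up to j = 4):
  WP_0: (!on) && (!(y || r))
  WP_1: (on ==> ((!on) && (!((g && on) || r)))) && ((!on) ==> (!(y || r)))
  WP_2: (on ==> ((on ==> ((!on) && (!((g && on) || r)))) && ((!on) ==> (!((g && on) || r))))) && ((!on) ==> (!(y || r)))
  WP_3: (on ==> ((on ==> ((on ==> ((!on) && (!((g && on) || r)))) && ((!on) ==> (!((g && on) || r))))) && ((!on) ==> (!((g && on) || r))))) && ((!on) ==> (!(y || r)))
  WP_4: (on ==> ((on ==> ((on ==> ((on ==> ((!on) && (!((g && on) || r)))) && ((!on) ==> (!((g && on) || r))))) && ((!on) ==> (!((g && on) || r))))) && ((!on) ==> (!((g && on) || r))))) && ((!on) ==> (!(y || r)))
So before the loop: (on ==> ((on ==> ((on ==> ((on ==> ((!on) && (!((g && on) || r)))) && ((!on) ==> (!((g && on) || r))))) && ((!on) ==> (!((g && on) || r))))) && ((!on) ==> (!((g && on) || r))))) && ((!on) ==> (!(y || r)))
Answer: WP = (on ==> ((on ==> ((on ==> ((on ==> ((!on) && (!((g && on) || r)))) && ((!on) ==> (!((g && on) || r))))) && ((!on) ==> (!((g && on) || r))))) && ((!on) ==> (!((g && on) || r))))) && ((!on) ==> (!(y || r)))


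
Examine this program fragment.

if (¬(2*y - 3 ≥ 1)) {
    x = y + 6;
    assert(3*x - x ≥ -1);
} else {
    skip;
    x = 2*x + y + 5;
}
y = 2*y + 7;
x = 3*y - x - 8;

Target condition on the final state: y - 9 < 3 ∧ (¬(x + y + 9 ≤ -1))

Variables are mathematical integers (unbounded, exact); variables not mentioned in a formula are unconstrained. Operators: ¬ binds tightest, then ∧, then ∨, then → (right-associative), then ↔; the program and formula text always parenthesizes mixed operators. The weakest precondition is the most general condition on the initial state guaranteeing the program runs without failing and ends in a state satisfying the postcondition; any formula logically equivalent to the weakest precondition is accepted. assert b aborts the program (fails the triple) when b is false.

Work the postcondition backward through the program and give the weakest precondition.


Working backward. After the program, the postcondition y - 9 < 3 ∧ (¬(x + y + 9 ≤ -1)) must hold; in canonical form it is y < 12 ∧ (¬(x + y ≤ -10)).
Before x := 3*y - x - 8: y < 12 ∧ (¬(4*y ≤ x - 2))
Before y := 2*y + 7: 2*y < 5 ∧ (¬(8*y ≤ x - 30))
Then branch requires 2*y ≥ -13 ∧ 2*y < 5 ∧ (¬(7*y ≤ -24)); else branch requires 2*y < 5 ∧ (¬(7*y ≤ 2*x - 25)).
Before the if: ((¬(2*y ≥ 4)) → (2*y ≥ -13 ∧ 2*y < 5 ∧ (¬(7*y ≤ -24)))) ∧ (2*y ≥ 4 → (2*y < 5 ∧ (¬(7*y ≤ 2*x - 25))))
Answer: WP = ((¬(2*y ≥ 4)) → (2*y ≥ -13 ∧ 2*y < 5 ∧ (¬(7*y ≤ -24)))) ∧ (2*y ≥ 4 → (2*y < 5 ∧ (¬(7*y ≤ 2*x - 25))))


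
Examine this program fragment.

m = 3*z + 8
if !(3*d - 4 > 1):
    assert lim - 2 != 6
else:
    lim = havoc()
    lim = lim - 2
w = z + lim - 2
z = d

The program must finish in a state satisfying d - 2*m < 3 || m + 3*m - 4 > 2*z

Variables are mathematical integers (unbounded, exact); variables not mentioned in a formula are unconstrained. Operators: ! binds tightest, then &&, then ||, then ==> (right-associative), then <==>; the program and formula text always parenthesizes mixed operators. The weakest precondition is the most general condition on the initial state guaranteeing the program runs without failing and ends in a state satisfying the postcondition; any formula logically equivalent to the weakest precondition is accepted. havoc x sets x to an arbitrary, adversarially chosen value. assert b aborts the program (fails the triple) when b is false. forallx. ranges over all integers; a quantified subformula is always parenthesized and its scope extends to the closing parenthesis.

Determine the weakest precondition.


Working backward. After the program, the postcondition d - 2*m < 3 || m + 3*m - 4 > 2*z must hold; in canonical form it is d < 2*m + 3 || 4*m > 2*z + 4.
Before z := d: d < 2*m + 3 || 4*m > 2*d + 4
Before w := z + lim - 2: d < 2*m + 3 || 4*m > 2*d + 4
Then branch requires lim != 8 && (d < 2*m + 3 || 4*m > 2*d + 4); else branch requires d < 2*m + 3 || 4*m > 2*d + 4.
Before the if: ((!(3*d > 5)) ==> (lim != 8 && (d < 2*m + 3 || 4*m > 2*d + 4))) && (3*d > 5 ==> (d < 2*m + 3 || 4*m > 2*d + 4))
Before m := 3*z + 8: ((!(3*d > 5)) ==> (lim != 8 && (d < 6*z + 19 || 12*z > 2*d - 28))) && (3*d > 5 ==> (d < 6*z + 19 || 12*z > 2*d - 28))
Answer: WP = ((!(3*d > 5)) ==> (lim != 8 && (d < 6*z + 19 || 12*z > 2*d - 28))) && (3*d > 5 ==> (d < 6*z + 19 || 12*z > 2*d - 28))
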